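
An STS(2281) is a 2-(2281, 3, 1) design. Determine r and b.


An STS(v) is a 2-(v, 3, 1) BIBD: block size k = 3, λ = 1.
Replication: r(k − 1) = λ(v − 1) ⇒ r·2 = 2281 − 1 = 2280 ⇒ r = 1140.
Block count: bk = vr ⇒ b·3 = 2281·1140 = 2600340 ⇒ b = 866780.

r = 1140, b = 866780.


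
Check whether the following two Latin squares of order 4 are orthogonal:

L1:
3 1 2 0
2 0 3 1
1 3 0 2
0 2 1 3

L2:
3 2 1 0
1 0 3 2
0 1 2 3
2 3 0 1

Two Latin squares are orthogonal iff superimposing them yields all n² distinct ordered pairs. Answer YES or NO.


Form the n² = 16 superimposed pairs (L1[i][j], L2[i][j]), row by row (rows and columns indexed from 0):
row 0: (3,3) (1,2) (2,1) (0,0)
row 1: (2,1) (0,0) (3,3) (1,2)
row 2: (1,0) (3,1) (0,2) (2,3)
row 3: (0,2) (2,3) (1,0) (3,1)
Orthogonality requires all 16 pairs distinct.
But the pair (2,1) repeats: cell (0,2) has L1 = 2, L2 = 1, and cell (1,0) has L1 = 2, L2 = 1.
A repeated pair means some other pair never occurs (only 8 distinct pairs out of 16), so the squares are not orthogonal.
Conclusion: NO.

NO


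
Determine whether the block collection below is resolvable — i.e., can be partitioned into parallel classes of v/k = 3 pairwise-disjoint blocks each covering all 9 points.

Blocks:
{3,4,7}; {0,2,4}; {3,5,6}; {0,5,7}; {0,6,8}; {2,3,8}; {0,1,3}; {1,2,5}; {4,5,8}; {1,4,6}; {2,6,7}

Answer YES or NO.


v = 9, block size k = 3, number of blocks = 11.
For resolvability, blocks must partition into parallel classes of size v/k = 3.
Total blocks must therefore be a multiple of 3: 11 = 3·3 + 2 ⇒ not divisible ✗.
Resolvable? NO.

NO


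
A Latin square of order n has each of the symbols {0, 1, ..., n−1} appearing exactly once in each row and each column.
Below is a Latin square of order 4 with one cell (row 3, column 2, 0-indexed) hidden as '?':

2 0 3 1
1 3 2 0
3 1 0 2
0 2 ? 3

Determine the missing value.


Row 3 contains symbols [0, 2, 3] — missing [1].
Column 2 contains symbols [0, 2, 3] — missing [1].
The missing symbol must appear in both missing sets; intersection = [1].
Therefore the hidden value is 1.

Missing value = 1.


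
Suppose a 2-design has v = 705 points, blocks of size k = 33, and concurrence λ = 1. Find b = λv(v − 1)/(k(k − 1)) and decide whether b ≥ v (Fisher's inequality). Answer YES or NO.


b = λv(v − 1)/(k(k − 1)) = 1·705·704/(33·32) = 496320/1056 = 470.
Compare with v = 705: b < v, so Fisher's inequality fails.

NO


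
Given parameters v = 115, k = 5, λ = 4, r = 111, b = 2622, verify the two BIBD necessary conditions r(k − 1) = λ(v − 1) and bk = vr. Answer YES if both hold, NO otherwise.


Condition (i): r(k − 1) = 111·4 = 444; λ(v − 1) = 4·114 = 456. Match? NO.
Condition (ii): bk = 2622·5 = 13110; vr = 115·111 = 12765. Match? NO.
Both conditions hold? NO.

NO


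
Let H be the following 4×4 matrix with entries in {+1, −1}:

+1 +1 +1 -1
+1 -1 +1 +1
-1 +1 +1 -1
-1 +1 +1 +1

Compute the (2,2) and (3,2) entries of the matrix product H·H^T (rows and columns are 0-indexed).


Row 2 of H: [-1, 1, 1, -1].
Row 3 of H: [-1, 1, 1, 1].
(H·H^T)[2][2] = Σ_j H[2][j]·H[2][j] = (-1)² + (1)² + (1)² + (-1)² = 1 + 1 + 1 + 1 = 4.
(H·H^T)[3][2] = Σ_j H[3][j]·H[2][j] = (-1)·(-1) + (1)·(1) + (1)·(1) + (1)·(-1) = 1 + 1 + 1 + -1 = 2.
Rows 3 and 2 are not orthogonal (dot product = 2 ≠ 0), so H is not a Hadamard matrix.

(2,2) entry = 4; (3,2) entry = 2.


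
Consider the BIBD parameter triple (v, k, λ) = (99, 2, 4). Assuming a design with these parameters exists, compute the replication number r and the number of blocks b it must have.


Any 2-(v, k, λ) BIBD satisfies two necessary conditions:
  (i)  Each point sits in r blocks, and counting incidences through any fixed point gives r(k − 1) = λ(v − 1), so r = λ(v − 1)/(k − 1).
  (ii) Total incidences bk = vr, so b = vr/k.
Step 1: r = λ(v − 1)/(k − 1) = 4·(99 − 1)/(2 − 1) = 4·98/1 = 392/1 = 392.
Step 2: b = vr/k = 99·392/2 = 38808/2 = 19404.
Check integrality: r = 392 ∈ Z ✓, b = 19404 ∈ Z ✓.
(These identities are necessary conditions: they determine r and b for any design with these parameters, but do not by themselves prove that one exists.)

r = 392, b = 19404.


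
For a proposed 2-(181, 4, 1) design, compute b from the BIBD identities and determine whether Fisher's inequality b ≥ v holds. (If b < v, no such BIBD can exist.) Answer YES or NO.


b = λv(v − 1)/(k(k − 1)) = 1·181·180/(4·3) = 32580/12 = 2715.
Compare with v = 181: b ≥ v, so Fisher's inequality holds.

YES


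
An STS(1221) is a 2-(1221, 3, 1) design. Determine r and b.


An STS(v) is a 2-(v, 3, 1) BIBD: block size k = 3, λ = 1.
Replication: r(k − 1) = λ(v − 1) ⇒ r·2 = 1221 − 1 = 1220 ⇒ r = 610.
Block count: b = v(v − 1)/6 = 1221·1220/6 = 1489620/6 = 248270.

r = 610, b = 248270.


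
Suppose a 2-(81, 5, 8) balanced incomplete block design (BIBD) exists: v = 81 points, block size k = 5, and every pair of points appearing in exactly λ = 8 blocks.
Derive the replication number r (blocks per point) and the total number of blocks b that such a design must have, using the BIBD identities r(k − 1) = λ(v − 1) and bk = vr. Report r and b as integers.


Any 2-(v, k, λ) BIBD satisfies two necessary conditions:
  (i)  Each point sits in r blocks, and counting incidences through any fixed point gives r(k − 1) = λ(v − 1), so r = λ(v − 1)/(k − 1).
  (ii) Total incidences bk = vr, so b = vr/k.
Step 1: r = λ(v − 1)/(k − 1) = 8·(81 − 1)/(5 − 1) = 8·80/4 = 640/4 = 160.
Step 2: b = vr/k = 81·160/5 = 12960/5 = 2592.
Check integrality: r = 160 ∈ Z ✓, b = 2592 ∈ Z ✓.
(These identities are necessary conditions: they determine r and b for any design with these parameters, but do not by themselves prove that one exists.)

r = 160, b = 2592.


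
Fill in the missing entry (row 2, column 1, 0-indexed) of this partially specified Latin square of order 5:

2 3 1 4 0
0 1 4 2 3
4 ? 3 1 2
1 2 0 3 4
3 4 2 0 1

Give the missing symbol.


Row 2 contains symbols [1, 2, 3, 4] — missing [0].
Column 1 contains symbols [1, 2, 3, 4] — missing [0].
The missing symbol must appear in both missing sets; intersection = [0].
Therefore the hidden value is 0.

Missing value = 0.


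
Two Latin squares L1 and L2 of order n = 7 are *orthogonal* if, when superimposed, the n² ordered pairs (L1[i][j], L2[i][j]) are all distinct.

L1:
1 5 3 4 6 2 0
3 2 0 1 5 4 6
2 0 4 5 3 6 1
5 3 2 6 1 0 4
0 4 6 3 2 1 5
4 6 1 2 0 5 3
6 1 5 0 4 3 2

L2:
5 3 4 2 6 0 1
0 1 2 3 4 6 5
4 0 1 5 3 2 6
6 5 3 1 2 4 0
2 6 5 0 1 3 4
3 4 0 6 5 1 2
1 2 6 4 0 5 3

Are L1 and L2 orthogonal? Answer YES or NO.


Form the n² = 49 superimposed pairs (L1[i][j], L2[i][j]), row by row (rows and columns indexed from 0):
row 0: (1,5) (5,3) (3,4) (4,2) (6,6) (2,0) (0,1)
row 1: (3,0) (2,1) (0,2) (1,3) (5,4) (4,6) (6,5)
row 2: (2,4) (0,0) (4,1) (5,5) (3,3) (6,2) (1,6)
row 3: (5,6) (3,5) (2,3) (6,1) (1,2) (0,4) (4,0)
row 4: (0,2) (4,6) (6,5) (3,0) (2,1) (1,3) (5,4)
row 5: (4,3) (6,4) (1,0) (2,6) (0,5) (5,1) (3,2)
row 6: (6,1) (1,2) (5,6) (0,4) (4,0) (3,5) (2,3)
Orthogonality requires all 49 pairs distinct.
But the pair (0,2) repeats: cell (1,2) has L1 = 0, L2 = 2, and cell (4,0) has L1 = 0, L2 = 2.
A repeated pair means some other pair never occurs (only 35 distinct pairs out of 49), so the squares are not orthogonal.
Conclusion: NO.

NO


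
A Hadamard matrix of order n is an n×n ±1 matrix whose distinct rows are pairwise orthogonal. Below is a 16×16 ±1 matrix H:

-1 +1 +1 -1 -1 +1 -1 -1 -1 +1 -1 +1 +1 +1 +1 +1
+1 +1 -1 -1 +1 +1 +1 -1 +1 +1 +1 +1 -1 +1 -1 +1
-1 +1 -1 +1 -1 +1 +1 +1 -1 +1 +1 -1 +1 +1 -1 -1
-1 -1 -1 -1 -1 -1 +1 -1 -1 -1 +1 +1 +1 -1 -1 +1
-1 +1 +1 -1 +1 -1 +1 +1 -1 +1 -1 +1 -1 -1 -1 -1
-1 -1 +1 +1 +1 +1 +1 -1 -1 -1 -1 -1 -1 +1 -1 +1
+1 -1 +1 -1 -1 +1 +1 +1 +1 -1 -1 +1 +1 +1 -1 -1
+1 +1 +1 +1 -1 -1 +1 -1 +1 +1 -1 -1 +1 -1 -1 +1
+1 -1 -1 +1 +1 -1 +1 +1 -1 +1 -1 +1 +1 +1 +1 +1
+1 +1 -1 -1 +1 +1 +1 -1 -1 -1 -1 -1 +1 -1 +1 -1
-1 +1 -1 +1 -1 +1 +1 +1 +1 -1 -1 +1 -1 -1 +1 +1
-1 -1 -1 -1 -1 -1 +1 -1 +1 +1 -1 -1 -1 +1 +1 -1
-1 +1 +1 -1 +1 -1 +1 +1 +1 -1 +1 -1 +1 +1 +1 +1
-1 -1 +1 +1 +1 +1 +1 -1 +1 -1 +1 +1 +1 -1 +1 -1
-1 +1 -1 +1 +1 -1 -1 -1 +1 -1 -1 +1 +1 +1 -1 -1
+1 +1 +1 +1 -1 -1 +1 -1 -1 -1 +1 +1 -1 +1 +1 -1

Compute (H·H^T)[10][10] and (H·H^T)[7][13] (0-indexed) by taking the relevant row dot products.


Row 7 of H: [1, 1, 1, 1, -1, -1, 1, -1, 1, 1, -1, -1, 1, -1, -1, 1].
Row 10 of H: [-1, 1, -1, 1, -1, 1, 1, 1, 1, -1, -1, 1, -1, -1, 1, 1].
Row 13 of H: [-1, -1, 1, 1, 1, 1, 1, -1, 1, -1, 1, 1, 1, -1, 1, -1].
(H·H^T)[10][10] = Σ_j H[10][j]·H[10][j] = (-1)² + (1)² + (-1)² + (1)² + (-1)² + (1)² + (1)² + (1)² + (1)² + (-1)² + (-1)² + (1)² + (-1)² + (-1)² + (1)² + (1)² = 1 + 1 + 1 + 1 + 1 + 1 + 1 + 1 + 1 + 1 + 1 + 1 + 1 + 1 + 1 + 1 = 16.
(H·H^T)[7][13] = Σ_j H[7][j]·H[13][j] = (1)·(-1) + (1)·(-1) + (1)·(1) + (1)·(1) + (-1)·(1) + (-1)·(1) + (1)·(1) + (-1)·(-1) + (1)·(1) + (1)·(-1) + (-1)·(1) + (-1)·(1) + (1)·(1) + (-1)·(-1) + (-1)·(1) + (1)·(-1) = -1 + -1 + 1 + 1 + -1 + -1 + 1 + 1 + 1 + -1 + -1 + -1 + 1 + 1 + -1 + -1 = -2.
Rows 7 and 13 are not orthogonal (dot product = -2 ≠ 0), so H is not a Hadamard matrix.

(10,10) entry = 16; (7,13) entry = -2.


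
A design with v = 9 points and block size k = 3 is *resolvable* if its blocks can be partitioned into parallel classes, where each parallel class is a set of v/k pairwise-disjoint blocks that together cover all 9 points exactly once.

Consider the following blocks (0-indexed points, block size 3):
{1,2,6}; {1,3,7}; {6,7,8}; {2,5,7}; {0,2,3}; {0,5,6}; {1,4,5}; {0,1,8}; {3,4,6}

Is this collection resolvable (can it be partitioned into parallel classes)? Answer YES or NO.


v = 9, block size k = 3, number of blocks = 9.
For resolvability, blocks must partition into parallel classes of size v/k = 3.
Total blocks must therefore be a multiple of 3: 9 = 3·3 + 0 ⇒ divisible ✓.
Consider block {1,2,6}. It intersects every other block in the collection, so no parallel class of size 3 can contain it.
Since every block must belong to some parallel class in a resolution, the collection cannot be partitioned into parallel classes.
Resolvable? NO.

NO


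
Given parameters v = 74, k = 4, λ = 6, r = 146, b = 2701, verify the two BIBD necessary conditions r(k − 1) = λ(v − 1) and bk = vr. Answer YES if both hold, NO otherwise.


Condition (i): r(k − 1) = 146·3 = 438; λ(v − 1) = 6·73 = 438. Match? YES.
Condition (ii): bk = 2701·4 = 10804; vr = 74·146 = 10804. Match? YES.
Both conditions hold? YES.

YES


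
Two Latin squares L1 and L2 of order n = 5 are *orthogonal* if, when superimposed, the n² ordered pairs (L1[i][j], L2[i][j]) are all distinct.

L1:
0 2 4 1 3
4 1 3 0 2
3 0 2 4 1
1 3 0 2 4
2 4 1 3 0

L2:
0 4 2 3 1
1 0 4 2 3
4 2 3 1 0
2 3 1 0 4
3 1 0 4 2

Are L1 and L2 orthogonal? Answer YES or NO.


Form the n² = 25 superimposed pairs (L1[i][j], L2[i][j]), row by row (rows and columns indexed from 0):
row 0: (0,0) (2,4) (4,2) (1,3) (3,1)
row 1: (4,1) (1,0) (3,4) (0,2) (2,3)
row 2: (3,4) (0,2) (2,3) (4,1) (1,0)
row 3: (1,2) (3,3) (0,1) (2,0) (4,4)
row 4: (2,3) (4,1) (1,0) (3,4) (0,2)
Orthogonality requires all 25 pairs distinct.
But the pair (3,4) repeats: cell (1,2) has L1 = 3, L2 = 4, and cell (2,0) has L1 = 3, L2 = 4.
A repeated pair means some other pair never occurs (only 15 distinct pairs out of 25), so the squares are not orthogonal.
Conclusion: NO.

NO


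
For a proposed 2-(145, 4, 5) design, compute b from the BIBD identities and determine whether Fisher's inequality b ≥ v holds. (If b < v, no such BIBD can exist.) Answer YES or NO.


b = λv(v − 1)/(k(k − 1)) = 5·145·144/(4·3) = 104400/12 = 8700.
Compare with v = 145: b ≥ v, so Fisher's inequality holds.

YES


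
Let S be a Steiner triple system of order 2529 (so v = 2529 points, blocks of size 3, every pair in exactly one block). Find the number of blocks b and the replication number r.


An STS(v) is a 2-(v, 3, 1) BIBD: block size k = 3, λ = 1.
Replication: r(k − 1) = λ(v − 1) ⇒ r·2 = 2529 − 1 = 2528 ⇒ r = 1264.
Block count: b = v(v − 1)/6 = 2529·2528/6 = 6393312/6 = 1065552.

r = 1264, b = 1065552.


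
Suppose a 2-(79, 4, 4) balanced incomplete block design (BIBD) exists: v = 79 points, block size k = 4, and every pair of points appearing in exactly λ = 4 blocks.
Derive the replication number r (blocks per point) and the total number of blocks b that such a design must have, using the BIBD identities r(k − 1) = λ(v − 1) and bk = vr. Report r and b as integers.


Any 2-(v, k, λ) BIBD satisfies two necessary conditions:
  (i)  Each point sits in r blocks, and counting incidences through any fixed point gives r(k − 1) = λ(v − 1), so r = λ(v − 1)/(k − 1).
  (ii) Total incidences bk = vr, so b = vr/k.
Step 1: r = λ(v − 1)/(k − 1) = 4·(79 − 1)/(4 − 1) = 4·78/3 = 312/3 = 104.
Step 2: b = vr/k = 79·104/4 = 8216/4 = 2054.
Check integrality: r = 104 ∈ Z ✓, b = 2054 ∈ Z ✓.
(These identities are necessary conditions: they determine r and b for any design with these parameters, but do not by themselves prove that one exists.)

r = 104, b = 2054.


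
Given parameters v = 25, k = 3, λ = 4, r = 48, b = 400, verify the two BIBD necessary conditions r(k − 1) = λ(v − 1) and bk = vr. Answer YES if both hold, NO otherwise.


Condition (i): r(k − 1) = 48·2 = 96; λ(v − 1) = 4·24 = 96. Match? YES.
Condition (ii): bk = 400·3 = 1200; vr = 25·48 = 1200. Match? YES.
Both conditions hold? YES.

YES


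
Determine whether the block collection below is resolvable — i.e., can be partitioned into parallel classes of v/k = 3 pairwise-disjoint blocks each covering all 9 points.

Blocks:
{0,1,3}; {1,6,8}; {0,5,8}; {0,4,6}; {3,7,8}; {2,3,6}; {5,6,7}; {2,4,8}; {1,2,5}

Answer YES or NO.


v = 9, block size k = 3, number of blocks = 9.
For resolvability, blocks must partition into parallel classes of size v/k = 3.
Total blocks must therefore be a multiple of 3: 9 = 3·3 + 0 ⇒ divisible ✓.
Consider block {1,6,8}. It intersects every other block in the collection, so no parallel class of size 3 can contain it.
Since every block must belong to some parallel class in a resolution, the collection cannot be partitioned into parallel classes.
Resolvable? NO.

NO


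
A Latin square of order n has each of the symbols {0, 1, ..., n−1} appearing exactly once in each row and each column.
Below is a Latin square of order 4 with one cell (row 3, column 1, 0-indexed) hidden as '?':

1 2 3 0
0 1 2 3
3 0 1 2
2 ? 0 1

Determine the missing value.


Row 3 contains symbols [0, 1, 2] — missing [3].
Column 1 contains symbols [0, 1, 2] — missing [3].
The missing symbol must appear in both missing sets; intersection = [3].
Therefore the hidden value is 3.

Missing value = 3.


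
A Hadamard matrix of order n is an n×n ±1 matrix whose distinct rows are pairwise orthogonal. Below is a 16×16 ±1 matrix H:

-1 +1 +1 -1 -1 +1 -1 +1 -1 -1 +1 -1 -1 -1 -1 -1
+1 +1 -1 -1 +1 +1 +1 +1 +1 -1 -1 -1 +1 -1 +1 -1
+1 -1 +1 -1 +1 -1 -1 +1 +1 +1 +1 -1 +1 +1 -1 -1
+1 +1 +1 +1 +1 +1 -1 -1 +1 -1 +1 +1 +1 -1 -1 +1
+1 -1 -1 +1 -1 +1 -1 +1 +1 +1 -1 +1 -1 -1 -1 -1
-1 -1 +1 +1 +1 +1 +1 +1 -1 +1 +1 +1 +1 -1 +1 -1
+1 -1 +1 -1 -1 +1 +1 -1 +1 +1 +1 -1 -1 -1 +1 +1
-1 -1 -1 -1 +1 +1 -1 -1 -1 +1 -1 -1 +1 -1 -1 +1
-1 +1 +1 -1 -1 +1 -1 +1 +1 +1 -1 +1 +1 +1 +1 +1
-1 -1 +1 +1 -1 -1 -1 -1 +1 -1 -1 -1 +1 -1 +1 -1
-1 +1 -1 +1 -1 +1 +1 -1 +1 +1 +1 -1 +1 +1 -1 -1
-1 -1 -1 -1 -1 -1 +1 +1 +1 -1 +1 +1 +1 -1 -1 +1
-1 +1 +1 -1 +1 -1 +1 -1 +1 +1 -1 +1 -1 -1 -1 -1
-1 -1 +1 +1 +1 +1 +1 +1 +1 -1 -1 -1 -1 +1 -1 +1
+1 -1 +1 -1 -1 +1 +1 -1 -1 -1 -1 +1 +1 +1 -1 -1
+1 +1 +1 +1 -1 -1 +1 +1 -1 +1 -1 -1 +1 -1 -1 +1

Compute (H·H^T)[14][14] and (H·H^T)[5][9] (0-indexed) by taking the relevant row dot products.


Row 5 of H: [-1, -1, 1, 1, 1, 1, 1, 1, -1, 1, 1, 1, 1, -1, 1, -1].
Row 9 of H: [-1, -1, 1, 1, -1, -1, -1, -1, 1, -1, -1, -1, 1, -1, 1, -1].
Row 14 of H: [1, -1, 1, -1, -1, 1, 1, -1, -1, -1, -1, 1, 1, 1, -1, -1].
(H·H^T)[14][14] = Σ_j H[14][j]·H[14][j] = (1)² + (-1)² + (1)² + (-1)² + (-1)² + (1)² + (1)² + (-1)² + (-1)² + (-1)² + (-1)² + (1)² + (1)² + (1)² + (-1)² + (-1)² = 1 + 1 + 1 + 1 + 1 + 1 + 1 + 1 + 1 + 1 + 1 + 1 + 1 + 1 + 1 + 1 = 16.
(H·H^T)[5][9] = Σ_j H[5][j]·H[9][j] = (-1)·(-1) + (-1)·(-1) + (1)·(1) + (1)·(1) + (1)·(-1) + (1)·(-1) + (1)·(-1) + (1)·(-1) + (-1)·(1) + (1)·(-1) + (1)·(-1) + (1)·(-1) + (1)·(1) + (-1)·(-1) + (1)·(1) + (-1)·(-1) = 1 + 1 + 1 + 1 + -1 + -1 + -1 + -1 + -1 + -1 + -1 + -1 + 1 + 1 + 1 + 1 = 0.
So rows 5 and 9 are orthogonal; the diagonal entry equals n = 16.

(14,14) entry = 16; (5,9) entry = 0.


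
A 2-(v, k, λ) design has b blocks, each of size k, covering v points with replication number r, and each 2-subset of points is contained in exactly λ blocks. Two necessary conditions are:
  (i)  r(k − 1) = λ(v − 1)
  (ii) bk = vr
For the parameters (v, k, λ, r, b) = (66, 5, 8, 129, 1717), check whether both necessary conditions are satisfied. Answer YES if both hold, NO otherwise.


Condition (i): r(k − 1) = 129·4 = 516; λ(v − 1) = 8·65 = 520. Match? NO.
Condition (ii): bk = 1717·5 = 8585; vr = 66·129 = 8514. Match? NO.
Both conditions hold? NO.

NO


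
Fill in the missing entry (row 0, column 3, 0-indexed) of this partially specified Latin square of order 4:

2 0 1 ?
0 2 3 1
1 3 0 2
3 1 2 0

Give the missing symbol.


Row 0 contains symbols [0, 1, 2] — missing [3].
Column 3 contains symbols [0, 1, 2] — missing [3].
The missing symbol must appear in both missing sets; intersection = [3].
Therefore the hidden value is 3.

Missing value = 3.


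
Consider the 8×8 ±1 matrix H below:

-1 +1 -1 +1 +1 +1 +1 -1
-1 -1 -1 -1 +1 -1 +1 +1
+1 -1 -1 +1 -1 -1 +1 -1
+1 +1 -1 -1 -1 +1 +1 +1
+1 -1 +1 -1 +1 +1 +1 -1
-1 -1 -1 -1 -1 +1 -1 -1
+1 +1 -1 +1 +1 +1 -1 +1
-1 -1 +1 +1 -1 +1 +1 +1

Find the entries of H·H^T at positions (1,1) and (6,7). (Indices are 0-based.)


Row 1 of H: [-1, -1, -1, -1, 1, -1, 1, 1].
Row 6 of H: [1, 1, -1, 1, 1, 1, -1, 1].
Row 7 of H: [-1, -1, 1, 1, -1, 1, 1, 1].
(H·H^T)[1][1] = Σ_j H[1][j]·H[1][j] = (-1)² + (-1)² + (-1)² + (-1)² + (1)² + (-1)² + (1)² + (1)² = 1 + 1 + 1 + 1 + 1 + 1 + 1 + 1 = 8.
(H·H^T)[6][7] = Σ_j H[6][j]·H[7][j] = (1)·(-1) + (1)·(-1) + (-1)·(1) + (1)·(1) + (1)·(-1) + (1)·(1) + (-1)·(1) + (1)·(1) = -1 + -1 + -1 + 1 + -1 + 1 + -1 + 1 = -2.
Rows 6 and 7 are not orthogonal (dot product = -2 ≠ 0), so H is not a Hadamard matrix.

(1,1) entry = 8; (6,7) entry = -2.


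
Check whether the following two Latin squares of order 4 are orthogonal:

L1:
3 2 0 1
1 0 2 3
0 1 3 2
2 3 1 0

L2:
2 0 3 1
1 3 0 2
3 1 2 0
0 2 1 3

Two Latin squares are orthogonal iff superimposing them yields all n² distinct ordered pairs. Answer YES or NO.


Form the n² = 16 superimposed pairs (L1[i][j], L2[i][j]), row by row (rows and columns indexed from 0):
row 0: (3,2) (2,0) (0,3) (1,1)
row 1: (1,1) (0,3) (2,0) (3,2)
row 2: (0,3) (1,1) (3,2) (2,0)
row 3: (2,0) (3,2) (1,1) (0,3)
Orthogonality requires all 16 pairs distinct.
But the pair (1,1) repeats: cell (0,3) has L1 = 1, L2 = 1, and cell (1,0) has L1 = 1, L2 = 1.
A repeated pair means some other pair never occurs (only 4 distinct pairs out of 16), so the squares are not orthogonal.
Conclusion: NO.

NO


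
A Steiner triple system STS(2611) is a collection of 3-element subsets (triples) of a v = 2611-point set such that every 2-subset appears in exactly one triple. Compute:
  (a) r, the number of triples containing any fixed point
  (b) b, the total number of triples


An STS(v) is a 2-(v, 3, 1) BIBD: block size k = 3, λ = 1.
Replication: r(k − 1) = λ(v − 1) ⇒ r·2 = 2611 − 1 = 2610 ⇒ r = 1305.
Block count: bk = vr ⇒ b·3 = 2611·1305 = 3407355 ⇒ b = 1135785.
(Check via b = v(v − 1)/6 = 2611·2610/6 = 6814710/6 = 1135785.)

r = 1305, b = 1135785.


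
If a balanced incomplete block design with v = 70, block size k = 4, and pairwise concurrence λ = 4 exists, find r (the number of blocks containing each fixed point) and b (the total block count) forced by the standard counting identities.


Any 2-(v, k, λ) BIBD satisfies two necessary conditions:
  (i)  Each point sits in r blocks, and counting incidences through any fixed point gives r(k − 1) = λ(v − 1), so r = λ(v − 1)/(k − 1).
  (ii) Total incidences bk = vr, so b = vr/k.
Step 1: r = λ(v − 1)/(k − 1) = 4·(70 − 1)/(4 − 1) = 4·69/3 = 276/3 = 92.
Step 2: b = vr/k = 70·92/4 = 6440/4 = 1610.
Check integrality: r = 92 ∈ Z ✓, b = 1610 ∈ Z ✓.
(These identities are necessary conditions: they determine r and b for any design with these parameters, but do not by themselves prove that one exists.)

r = 92, b = 1610.


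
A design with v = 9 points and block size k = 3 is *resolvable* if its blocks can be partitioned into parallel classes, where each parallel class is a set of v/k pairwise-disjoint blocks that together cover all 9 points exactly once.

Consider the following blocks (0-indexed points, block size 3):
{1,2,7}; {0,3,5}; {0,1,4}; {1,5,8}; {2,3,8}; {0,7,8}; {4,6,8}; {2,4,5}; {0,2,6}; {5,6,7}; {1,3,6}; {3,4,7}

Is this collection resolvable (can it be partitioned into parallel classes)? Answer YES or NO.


v = 9, block size k = 3, number of blocks = 12.
For resolvability, blocks must partition into parallel classes of size v/k = 3.
Total blocks must therefore be a multiple of 3: 12 = 3·4 + 0 ⇒ divisible ✓.
Greedy packing gives 4 candidate class(es). Each should be a full parallel class (size 3, covers all 9 points).
  Class 1 (3 blocks): {1,2,7}; {0,3,5}; {4,6,8}. Points covered: [0, 1, 2, 3, 4, 5, 6, 7, 8].
  Class 2 (3 blocks): {0,1,4}; {2,3,8}; {5,6,7}. Points covered: [0, 1, 2, 3, 4, 5, 6, 7, 8].
  Class 3 (3 blocks): {1,5,8}; {0,2,6}; {3,4,7}. Points covered: [0, 1, 2, 3, 4, 5, 6, 7, 8].
  Class 4 (3 blocks): {0,7,8}; {2,4,5}; {1,3,6}. Points covered: [0, 1, 2, 3, 4, 5, 6, 7, 8].
All classes full (size 3)? YES. All classes cover every point? YES.
Resolvable? YES.

YES


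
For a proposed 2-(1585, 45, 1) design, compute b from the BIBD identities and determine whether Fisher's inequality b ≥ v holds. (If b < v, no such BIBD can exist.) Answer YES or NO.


b = λv(v − 1)/(k(k − 1)) = 1·1585·1584/(45·44) = 2510640/1980 = 1268.
Compare with v = 1585: b < v, so Fisher's inequality fails.

NO


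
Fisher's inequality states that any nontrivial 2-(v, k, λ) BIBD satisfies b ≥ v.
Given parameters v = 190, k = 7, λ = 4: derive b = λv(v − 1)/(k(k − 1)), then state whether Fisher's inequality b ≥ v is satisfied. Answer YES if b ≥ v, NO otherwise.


b = λv(v − 1)/(k(k − 1)) = 4·190·189/(7·6) = 143640/42 = 3420.
Compare with v = 190: b ≥ v, so Fisher's inequality holds.

YES


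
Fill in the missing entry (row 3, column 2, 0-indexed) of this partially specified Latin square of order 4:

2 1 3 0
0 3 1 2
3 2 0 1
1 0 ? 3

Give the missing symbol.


Row 3 contains symbols [0, 1, 3] — missing [2].
Column 2 contains symbols [0, 1, 3] — missing [2].
The missing symbol must appear in both missing sets; intersection = [2].
Therefore the hidden value is 2.

Missing value = 2.


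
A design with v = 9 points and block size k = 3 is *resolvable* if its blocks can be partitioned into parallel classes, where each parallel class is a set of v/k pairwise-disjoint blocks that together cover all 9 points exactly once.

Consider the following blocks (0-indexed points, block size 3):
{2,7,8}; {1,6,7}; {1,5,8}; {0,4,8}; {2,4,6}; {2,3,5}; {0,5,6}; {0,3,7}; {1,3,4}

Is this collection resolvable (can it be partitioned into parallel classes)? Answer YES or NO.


v = 9, block size k = 3, number of blocks = 9.
For resolvability, blocks must partition into parallel classes of size v/k = 3.
Total blocks must therefore be a multiple of 3: 9 = 3·3 + 0 ⇒ divisible ✓.
Greedy packing gives 3 candidate class(es). Each should be a full parallel class (size 3, covers all 9 points).
  Class 1 (3 blocks): {2,7,8}; {0,5,6}; {1,3,4}. Points covered: [0, 1, 2, 3, 4, 5, 6, 7, 8].
  Class 2 (3 blocks): {1,6,7}; {0,4,8}; {2,3,5}. Points covered: [0, 1, 2, 3, 4, 5, 6, 7, 8].
  Class 3 (3 blocks): {1,5,8}; {2,4,6}; {0,3,7}. Points covered: [0, 1, 2, 3, 4, 5, 6, 7, 8].
All classes full (size 3)? YES. All classes cover every point? YES.
Resolvable? YES.

YES


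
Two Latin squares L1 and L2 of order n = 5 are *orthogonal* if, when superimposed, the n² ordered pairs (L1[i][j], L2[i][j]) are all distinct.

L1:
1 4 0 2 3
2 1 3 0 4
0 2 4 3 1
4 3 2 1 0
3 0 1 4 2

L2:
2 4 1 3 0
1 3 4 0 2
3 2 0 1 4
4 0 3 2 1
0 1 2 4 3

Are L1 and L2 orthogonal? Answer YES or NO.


Form the n² = 25 superimposed pairs (L1[i][j], L2[i][j]), row by row (rows and columns indexed from 0):
row 0: (1,2) (4,4) (0,1) (2,3) (3,0)
row 1: (2,1) (1,3) (3,4) (0,0) (4,2)
row 2: (0,3) (2,2) (4,0) (3,1) (1,4)
row 3: (4,4) (3,0) (2,3) (1,2) (0,1)
row 4: (3,0) (0,1) (1,2) (4,4) (2,3)
Orthogonality requires all 25 pairs distinct.
But the pair (4,4) repeats: cell (0,1) has L1 = 4, L2 = 4, and cell (3,0) has L1 = 4, L2 = 4.
A repeated pair means some other pair never occurs (only 15 distinct pairs out of 25), so the squares are not orthogonal.
Conclusion: NO.

NO


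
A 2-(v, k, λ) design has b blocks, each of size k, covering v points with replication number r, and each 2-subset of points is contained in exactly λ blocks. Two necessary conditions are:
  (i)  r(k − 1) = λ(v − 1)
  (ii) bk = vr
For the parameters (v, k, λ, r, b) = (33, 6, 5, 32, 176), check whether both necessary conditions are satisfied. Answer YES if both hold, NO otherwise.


Condition (i): r(k − 1) = 32·5 = 160; λ(v − 1) = 5·32 = 160. Match? YES.
Condition (ii): bk = 176·6 = 1056; vr = 33·32 = 1056. Match? YES.
Both conditions hold? YES.

YES


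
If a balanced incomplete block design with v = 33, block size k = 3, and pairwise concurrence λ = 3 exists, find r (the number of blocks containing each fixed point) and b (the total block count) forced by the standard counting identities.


Any 2-(v, k, λ) BIBD satisfies two necessary conditions:
  (i)  Each point sits in r blocks, and counting incidences through any fixed point gives r(k − 1) = λ(v − 1), so r = λ(v − 1)/(k − 1).
  (ii) Total incidences bk = vr, so b = vr/k.
Step 1: r = λ(v − 1)/(k − 1) = 3·(33 − 1)/(3 − 1) = 3·32/2 = 96/2 = 48.
Step 2: b = vr/k = 33·48/3 = 1584/3 = 528.
Check integrality: r = 48 ∈ Z ✓, b = 528 ∈ Z ✓.
(These identities are necessary conditions: they determine r and b for any design with these parameters, but do not by themselves prove that one exists.)

r = 48, b = 528.


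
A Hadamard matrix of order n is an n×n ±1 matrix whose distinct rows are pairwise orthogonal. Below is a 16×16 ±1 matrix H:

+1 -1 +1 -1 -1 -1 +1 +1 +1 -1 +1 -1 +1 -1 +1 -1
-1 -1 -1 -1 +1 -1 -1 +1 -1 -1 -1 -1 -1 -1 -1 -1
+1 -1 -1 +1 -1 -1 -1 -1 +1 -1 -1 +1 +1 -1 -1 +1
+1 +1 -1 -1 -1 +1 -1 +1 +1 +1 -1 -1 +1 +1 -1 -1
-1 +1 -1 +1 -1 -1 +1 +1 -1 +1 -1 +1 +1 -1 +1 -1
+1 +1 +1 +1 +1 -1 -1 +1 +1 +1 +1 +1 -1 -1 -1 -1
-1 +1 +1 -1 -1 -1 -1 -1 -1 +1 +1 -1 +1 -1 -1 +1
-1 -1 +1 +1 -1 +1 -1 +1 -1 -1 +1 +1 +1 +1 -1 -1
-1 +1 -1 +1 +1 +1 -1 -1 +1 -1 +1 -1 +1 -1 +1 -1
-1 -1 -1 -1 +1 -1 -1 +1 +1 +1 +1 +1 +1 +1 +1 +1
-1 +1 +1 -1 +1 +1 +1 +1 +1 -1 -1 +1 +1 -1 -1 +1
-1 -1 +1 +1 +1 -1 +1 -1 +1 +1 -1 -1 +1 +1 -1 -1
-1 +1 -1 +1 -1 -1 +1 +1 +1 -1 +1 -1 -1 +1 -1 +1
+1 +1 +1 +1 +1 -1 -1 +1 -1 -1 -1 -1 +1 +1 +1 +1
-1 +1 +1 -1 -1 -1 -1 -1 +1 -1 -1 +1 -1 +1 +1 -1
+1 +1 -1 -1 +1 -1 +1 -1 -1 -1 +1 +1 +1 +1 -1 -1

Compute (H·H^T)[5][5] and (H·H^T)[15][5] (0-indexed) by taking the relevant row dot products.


Row 5 of H: [1, 1, 1, 1, 1, -1, -1, 1, 1, 1, 1, 1, -1, -1, -1, -1].
Row 15 of H: [1, 1, -1, -1, 1, -1, 1, -1, -1, -1, 1, 1, 1, 1, -1, -1].
(H·H^T)[5][5] = Σ_j H[5][j]·H[5][j] = (1)² + (1)² + (1)² + (1)² + (1)² + (-1)² + (-1)² + (1)² + (1)² + (1)² + (1)² + (1)² + (-1)² + (-1)² + (-1)² + (-1)² = 1 + 1 + 1 + 1 + 1 + 1 + 1 + 1 + 1 + 1 + 1 + 1 + 1 + 1 + 1 + 1 = 16.
(H·H^T)[15][5] = Σ_j H[15][j]·H[5][j] = (1)·(1) + (1)·(1) + (-1)·(1) + (-1)·(1) + (1)·(1) + (-1)·(-1) + (1)·(-1) + (-1)·(1) + (-1)·(1) + (-1)·(1) + (1)·(1) + (1)·(1) + (1)·(-1) + (1)·(-1) + (-1)·(-1) + (-1)·(-1) = 1 + 1 + -1 + -1 + 1 + 1 + -1 + -1 + -1 + -1 + 1 + 1 + -1 + -1 + 1 + 1 = 0.
So rows 15 and 5 are orthogonal; the diagonal entry equals n = 16.

(5,5) entry = 16; (15,5) entry = 0.


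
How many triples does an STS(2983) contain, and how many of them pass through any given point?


An STS(v) is a 2-(v, 3, 1) BIBD: block size k = 3, λ = 1.
Replication: r(k − 1) = λ(v − 1) ⇒ r·2 = 2983 − 1 = 2982 ⇒ r = 1491.
Block count: bk = vr ⇒ b·3 = 2983·1491 = 4447653 ⇒ b = 1482551.

r = 1491, b = 1482551.


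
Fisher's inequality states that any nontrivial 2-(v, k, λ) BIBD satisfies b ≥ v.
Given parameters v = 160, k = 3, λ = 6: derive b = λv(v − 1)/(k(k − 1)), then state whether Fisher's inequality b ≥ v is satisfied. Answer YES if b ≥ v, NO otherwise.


b = λv(v − 1)/(k(k − 1)) = 6·160·159/(3·2) = 152640/6 = 25440.
Compare with v = 160: b ≥ v, so Fisher's inequality holds.

YES


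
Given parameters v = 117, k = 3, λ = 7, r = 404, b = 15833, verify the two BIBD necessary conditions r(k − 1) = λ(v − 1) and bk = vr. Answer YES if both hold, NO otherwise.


Condition (i): r(k − 1) = 404·2 = 808; λ(v − 1) = 7·116 = 812. Match? NO.
Condition (ii): bk = 15833·3 = 47499; vr = 117·404 = 47268. Match? NO.
Both conditions hold? NO.

NO


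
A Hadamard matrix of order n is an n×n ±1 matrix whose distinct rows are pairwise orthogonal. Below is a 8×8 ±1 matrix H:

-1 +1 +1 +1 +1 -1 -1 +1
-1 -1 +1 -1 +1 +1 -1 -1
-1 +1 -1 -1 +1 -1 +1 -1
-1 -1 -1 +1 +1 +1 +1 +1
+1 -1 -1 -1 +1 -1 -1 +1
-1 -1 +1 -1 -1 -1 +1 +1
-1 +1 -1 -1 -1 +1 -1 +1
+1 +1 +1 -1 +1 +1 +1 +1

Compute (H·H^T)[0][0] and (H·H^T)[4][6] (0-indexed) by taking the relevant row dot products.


Row 0 of H: [-1, 1, 1, 1, 1, -1, -1, 1].
Row 4 of H: [1, -1, -1, -1, 1, -1, -1, 1].
Row 6 of H: [-1, 1, -1, -1, -1, 1, -1, 1].
(H·H^T)[0][0] = Σ_j H[0][j]·H[0][j] = (-1)² + (1)² + (1)² + (1)² + (1)² + (-1)² + (-1)² + (1)² = 1 + 1 + 1 + 1 + 1 + 1 + 1 + 1 = 8.
(H·H^T)[4][6] = Σ_j H[4][j]·H[6][j] = (1)·(-1) + (-1)·(1) + (-1)·(-1) + (-1)·(-1) + (1)·(-1) + (-1)·(1) + (-1)·(-1) + (1)·(1) = -1 + -1 + 1 + 1 + -1 + -1 + 1 + 1 = 0.
So rows 4 and 6 are orthogonal; the diagonal entry equals n = 8.

(0,0) entry = 8; (4,6) entry = 0.


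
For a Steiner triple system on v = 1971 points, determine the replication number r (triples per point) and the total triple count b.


An STS(v) is a 2-(v, 3, 1) BIBD: block size k = 3, λ = 1.
Replication: r(k − 1) = λ(v − 1) ⇒ r·2 = 1971 − 1 = 1970 ⇒ r = 985.
Block count: bk = vr ⇒ b·3 = 1971·985 = 1941435 ⇒ b = 647145.

r = 985, b = 647145.


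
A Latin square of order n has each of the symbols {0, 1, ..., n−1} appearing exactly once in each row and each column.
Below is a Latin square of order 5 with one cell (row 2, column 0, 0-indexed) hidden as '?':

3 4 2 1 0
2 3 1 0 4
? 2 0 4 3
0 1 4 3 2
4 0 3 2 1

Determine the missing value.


Row 2 contains symbols [0, 2, 3, 4] — missing [1].
Column 0 contains symbols [0, 2, 3, 4] — missing [1].
The missing symbol must appear in both missing sets; intersection = [1].
Therefore the hidden value is 1.

Missing value = 1.


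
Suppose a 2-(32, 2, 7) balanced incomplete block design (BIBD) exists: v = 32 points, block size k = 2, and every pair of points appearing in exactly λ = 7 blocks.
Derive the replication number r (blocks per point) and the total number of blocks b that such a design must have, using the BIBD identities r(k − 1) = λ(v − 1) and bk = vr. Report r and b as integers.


Any 2-(v, k, λ) BIBD satisfies two necessary conditions:
  (i)  Each point sits in r blocks, and counting incidences through any fixed point gives r(k − 1) = λ(v − 1), so r = λ(v − 1)/(k − 1).
  (ii) Total incidences bk = vr, so b = vr/k.
Step 1: r = λ(v − 1)/(k − 1) = 7·(32 − 1)/(2 − 1) = 7·31/1 = 217/1 = 217.
Step 2: b = vr/k = 32·217/2 = 6944/2 = 3472.
Check integrality: r = 217 ∈ Z ✓, b = 3472 ∈ Z ✓.
(These identities are necessary conditions: they determine r and b for any design with these parameters, but do not by themselves prove that one exists.)

r = 217, b = 3472.


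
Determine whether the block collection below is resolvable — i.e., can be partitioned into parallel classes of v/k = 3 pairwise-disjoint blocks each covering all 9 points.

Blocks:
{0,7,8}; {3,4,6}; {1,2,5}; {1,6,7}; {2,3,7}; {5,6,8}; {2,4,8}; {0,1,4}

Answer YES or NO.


v = 9, block size k = 3, number of blocks = 8.
For resolvability, blocks must partition into parallel classes of size v/k = 3.
Total blocks must therefore be a multiple of 3: 8 = 3·2 + 2 ⇒ not divisible ✗.
Resolvable? NO.

NO


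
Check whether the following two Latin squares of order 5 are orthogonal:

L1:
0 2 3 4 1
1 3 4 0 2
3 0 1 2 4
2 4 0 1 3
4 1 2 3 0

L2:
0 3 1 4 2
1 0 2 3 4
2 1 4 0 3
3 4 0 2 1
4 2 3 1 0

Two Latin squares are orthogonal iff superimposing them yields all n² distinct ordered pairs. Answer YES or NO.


Form the n² = 25 superimposed pairs (L1[i][j], L2[i][j]), row by row (rows and columns indexed from 0):
row 0: (0,0) (2,3) (3,1) (4,4) (1,2)
row 1: (1,1) (3,0) (4,2) (0,3) (2,4)
row 2: (3,2) (0,1) (1,4) (2,0) (4,3)
row 3: (2,3) (4,4) (0,0) (1,2) (3,1)
row 4: (4,4) (1,2) (2,3) (3,1) (0,0)
Orthogonality requires all 25 pairs distinct.
But the pair (2,3) repeats: cell (0,1) has L1 = 2, L2 = 3, and cell (3,0) has L1 = 2, L2 = 3.
A repeated pair means some other pair never occurs (only 15 distinct pairs out of 25), so the squares are not orthogonal.
Conclusion: NO.

NO


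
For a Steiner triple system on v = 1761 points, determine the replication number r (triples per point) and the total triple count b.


An STS(v) is a 2-(v, 3, 1) BIBD: block size k = 3, λ = 1.
Replication: r(k − 1) = λ(v − 1) ⇒ r·2 = 1761 − 1 = 1760 ⇒ r = 880.
Block count: bk = vr ⇒ b·3 = 1761·880 = 1549680 ⇒ b = 516560.
(Check via b = v(v − 1)/6 = 1761·1760/6 = 3099360/6 = 516560.)

r = 880, b = 516560.


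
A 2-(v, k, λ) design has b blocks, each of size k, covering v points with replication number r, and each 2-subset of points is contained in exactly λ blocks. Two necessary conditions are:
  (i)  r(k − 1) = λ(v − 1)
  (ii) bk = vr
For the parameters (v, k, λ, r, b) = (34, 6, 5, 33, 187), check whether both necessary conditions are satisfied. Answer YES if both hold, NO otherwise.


Condition (i): r(k − 1) = 33·5 = 165; λ(v − 1) = 5·33 = 165. Match? YES.
Condition (ii): bk = 187·6 = 1122; vr = 34·33 = 1122. Match? YES.
Both conditions hold? YES.

YES


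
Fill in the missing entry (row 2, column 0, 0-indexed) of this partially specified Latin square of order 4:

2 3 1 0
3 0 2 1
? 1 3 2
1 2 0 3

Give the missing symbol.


Row 2 contains symbols [1, 2, 3] — missing [0].
Column 0 contains symbols [1, 2, 3] — missing [0].
The missing symbol must appear in both missing sets; intersection = [0].
Therefore the hidden value is 0.

Missing value = 0.


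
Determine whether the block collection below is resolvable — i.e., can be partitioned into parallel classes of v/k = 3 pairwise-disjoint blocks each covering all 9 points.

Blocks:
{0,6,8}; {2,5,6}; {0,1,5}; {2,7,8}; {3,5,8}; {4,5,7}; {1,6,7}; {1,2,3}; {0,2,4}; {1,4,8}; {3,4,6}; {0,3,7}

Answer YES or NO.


v = 9, block size k = 3, number of blocks = 12.
For resolvability, blocks must partition into parallel classes of size v/k = 3.
Total blocks must therefore be a multiple of 3: 12 = 3·4 + 0 ⇒ divisible ✓.
Greedy packing gives 4 candidate class(es). Each should be a full parallel class (size 3, covers all 9 points).
  Class 1 (3 blocks): {0,6,8}; {4,5,7}; {1,2,3}. Points covered: [0, 1, 2, 3, 4, 5, 6, 7, 8].
  Class 2 (3 blocks): {2,5,6}; {1,4,8}; {0,3,7}. Points covered: [0, 1, 2, 3, 4, 5, 6, 7, 8].
  Class 3 (3 blocks): {0,1,5}; {2,7,8}; {3,4,6}. Points covered: [0, 1, 2, 3, 4, 5, 6, 7, 8].
  Class 4 (3 blocks): {3,5,8}; {1,6,7}; {0,2,4}. Points covered: [0, 1, 2, 3, 4, 5, 6, 7, 8].
All classes full (size 3)? YES. All classes cover every point? YES.
Resolvable? YES.

YES


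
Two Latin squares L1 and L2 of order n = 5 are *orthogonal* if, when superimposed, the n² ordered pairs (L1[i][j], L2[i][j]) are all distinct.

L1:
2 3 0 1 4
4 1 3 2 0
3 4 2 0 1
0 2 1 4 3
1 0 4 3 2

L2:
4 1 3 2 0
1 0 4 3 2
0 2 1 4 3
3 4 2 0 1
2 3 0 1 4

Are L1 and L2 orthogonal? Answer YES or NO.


Form the n² = 25 superimposed pairs (L1[i][j], L2[i][j]), row by row (rows and columns indexed from 0):
row 0: (2,4) (3,1) (0,3) (1,2) (4,0)
row 1: (4,1) (1,0) (3,4) (2,3) (0,2)
row 2: (3,0) (4,2) (2,1) (0,4) (1,3)
row 3: (0,3) (2,4) (1,2) (4,0) (3,1)
row 4: (1,2) (0,3) (4,0) (3,1) (2,4)
Orthogonality requires all 25 pairs distinct.
But the pair (0,3) repeats: cell (0,2) has L1 = 0, L2 = 3, and cell (3,0) has L1 = 0, L2 = 3.
A repeated pair means some other pair never occurs (only 15 distinct pairs out of 25), so the squares are not orthogonal.
Conclusion: NO.

NO


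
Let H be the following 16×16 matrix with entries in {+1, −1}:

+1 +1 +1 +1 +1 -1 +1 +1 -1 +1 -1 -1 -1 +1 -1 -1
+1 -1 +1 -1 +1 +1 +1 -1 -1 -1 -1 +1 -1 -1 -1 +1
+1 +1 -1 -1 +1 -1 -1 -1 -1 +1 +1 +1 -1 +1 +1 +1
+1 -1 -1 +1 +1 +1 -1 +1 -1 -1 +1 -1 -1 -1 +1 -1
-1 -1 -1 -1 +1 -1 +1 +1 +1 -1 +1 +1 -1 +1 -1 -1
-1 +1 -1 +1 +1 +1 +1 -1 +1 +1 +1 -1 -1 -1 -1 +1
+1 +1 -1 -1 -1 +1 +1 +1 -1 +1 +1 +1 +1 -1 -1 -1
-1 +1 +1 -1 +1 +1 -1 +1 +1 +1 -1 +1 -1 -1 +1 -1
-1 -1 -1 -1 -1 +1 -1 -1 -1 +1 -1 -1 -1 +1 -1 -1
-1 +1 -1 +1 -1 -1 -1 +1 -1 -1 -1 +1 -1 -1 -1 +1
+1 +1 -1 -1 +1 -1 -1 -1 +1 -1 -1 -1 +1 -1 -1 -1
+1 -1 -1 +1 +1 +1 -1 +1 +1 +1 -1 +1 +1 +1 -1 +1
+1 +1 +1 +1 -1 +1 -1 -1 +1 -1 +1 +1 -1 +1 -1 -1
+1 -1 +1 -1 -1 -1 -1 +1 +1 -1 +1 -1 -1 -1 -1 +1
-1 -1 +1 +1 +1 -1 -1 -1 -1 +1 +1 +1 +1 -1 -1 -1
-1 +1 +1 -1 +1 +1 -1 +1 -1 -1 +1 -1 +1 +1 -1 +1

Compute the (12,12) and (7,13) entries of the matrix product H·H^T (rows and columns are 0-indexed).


Row 7 of H: [-1, 1, 1, -1, 1, 1, -1, 1, 1, 1, -1, 1, -1, -1, 1, -1].
Row 12 of H: [1, 1, 1, 1, -1, 1, -1, -1, 1, -1, 1, 1, -1, 1, -1, -1].
Row 13 of H: [1, -1, 1, -1, -1, -1, -1, 1, 1, -1, 1, -1, -1, -1, -1, 1].
(H·H^T)[12][12] = Σ_j H[12][j]·H[12][j] = (1)² + (1)² + (1)² + (1)² + (-1)² + (1)² + (-1)² + (-1)² + (1)² + (-1)² + (1)² + (1)² + (-1)² + (1)² + (-1)² + (-1)² = 1 + 1 + 1 + 1 + 1 + 1 + 1 + 1 + 1 + 1 + 1 + 1 + 1 + 1 + 1 + 1 = 16.
(H·H^T)[7][13] = Σ_j H[7][j]·H[13][j] = (-1)·(1) + (1)·(-1) + (1)·(1) + (-1)·(-1) + (1)·(-1) + (1)·(-1) + (-1)·(-1) + (1)·(1) + (1)·(1) + (1)·(-1) + (-1)·(1) + (1)·(-1) + (-1)·(-1) + (-1)·(-1) + (1)·(-1) + (-1)·(1) = -1 + -1 + 1 + 1 + -1 + -1 + 1 + 1 + 1 + -1 + -1 + -1 + 1 + 1 + -1 + -1 = -2.
Rows 7 and 13 are not orthogonal (dot product = -2 ≠ 0), so H is not a Hadamard matrix.

(12,12) entry = 16; (7,13) entry = -2.


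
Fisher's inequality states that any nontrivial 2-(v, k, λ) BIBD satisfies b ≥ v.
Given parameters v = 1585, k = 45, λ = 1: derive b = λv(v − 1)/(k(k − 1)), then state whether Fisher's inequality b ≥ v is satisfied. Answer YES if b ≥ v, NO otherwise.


r = λ(v − 1)/(k − 1) = 1·1584/44 = 36.
b = vr/k = 1585·36/45 = 1268.
Fisher's inequality: b ≥ v ⇔ 1268 ≥ 1585? NO.

NO


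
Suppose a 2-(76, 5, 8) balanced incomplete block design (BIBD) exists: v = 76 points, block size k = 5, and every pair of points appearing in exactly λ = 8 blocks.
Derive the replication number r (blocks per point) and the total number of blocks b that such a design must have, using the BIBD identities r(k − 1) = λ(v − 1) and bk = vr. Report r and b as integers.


Any 2-(v, k, λ) BIBD satisfies two necessary conditions:
  (i)  Each point sits in r blocks, and counting incidences through any fixed point gives r(k − 1) = λ(v − 1), so r = λ(v − 1)/(k − 1).
  (ii) Total incidences bk = vr, so b = vr/k.
Step 1: r = λ(v − 1)/(k − 1) = 8·(76 − 1)/(5 − 1) = 8·75/4 = 600/4 = 150.
Step 2: b = vr/k = 76·150/5 = 11400/5 = 2280.
Check integrality: r = 150 ∈ Z ✓, b = 2280 ∈ Z ✓.
(These identities are necessary conditions: they determine r and b for any design with these parameters, but do not by themselves prove that one exists.)

r = 150, b = 2280.
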